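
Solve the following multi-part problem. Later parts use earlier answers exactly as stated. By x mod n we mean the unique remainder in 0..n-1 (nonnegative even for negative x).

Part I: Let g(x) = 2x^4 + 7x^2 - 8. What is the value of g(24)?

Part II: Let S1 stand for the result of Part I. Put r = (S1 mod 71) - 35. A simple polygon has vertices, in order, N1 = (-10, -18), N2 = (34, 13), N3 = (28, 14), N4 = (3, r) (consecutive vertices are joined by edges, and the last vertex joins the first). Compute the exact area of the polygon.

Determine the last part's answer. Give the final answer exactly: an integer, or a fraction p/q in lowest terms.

Part I: 2*(24)^4 + 7*(24)^2 - 8 = (663552) + (4032) + (-8) = 667576; answer 667576
Part II: S1 = 667576; r = -1; cross terms: (-10*13 - 34*-18)=482, (34*14 - 28*13)=112, (28*-1 - 3*14)=-70, (3*-18 - -10*-1)=-64; twice the area = |460| = 460; area = 230; answer 230

230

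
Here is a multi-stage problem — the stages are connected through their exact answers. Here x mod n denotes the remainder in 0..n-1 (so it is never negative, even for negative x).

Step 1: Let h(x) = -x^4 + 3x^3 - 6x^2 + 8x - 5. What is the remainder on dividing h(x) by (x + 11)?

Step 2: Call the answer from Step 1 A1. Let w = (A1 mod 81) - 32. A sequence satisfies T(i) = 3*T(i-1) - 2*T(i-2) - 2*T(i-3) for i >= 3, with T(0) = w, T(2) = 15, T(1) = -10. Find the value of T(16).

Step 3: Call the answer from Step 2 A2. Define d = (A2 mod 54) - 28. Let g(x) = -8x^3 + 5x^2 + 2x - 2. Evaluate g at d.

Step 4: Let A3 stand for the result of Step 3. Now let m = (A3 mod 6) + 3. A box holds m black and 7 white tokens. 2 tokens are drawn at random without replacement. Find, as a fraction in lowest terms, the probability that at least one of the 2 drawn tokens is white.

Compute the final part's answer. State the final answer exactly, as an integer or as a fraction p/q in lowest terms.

21/26

Step 1: remainder = value at the root: -1*(-11)^4 + 3*(-11)^3 - 6*(-11)^2 + 8*(-11)^1 - 5 = (-14641) + (-3993) + (-726) + (-88) + (-5) = -19453; answer -19453
Step 2: A1 = -19453; w = 36; T(3) = 3*(15) - 2*(-10) - 2*(36) = -7; iterating: T(3)=-7, T(4)=-31, T(5)=-109, T(6)=-251, T(7)=-473, T(8)=-699, T(9)=-649, T(10)=397, T(11)=3887, T(12)=12165, T(13)=27927, T(14)=51677, T(15)=74847, T(16)=65333; answer 65333
Step 3: A2 = 65333; d = 19; -8*(19)^3 + 5*(19)^2 + 2*(19)^1 - 2 = (-54872) + (1805) + (38) + (-2) = -53031; answer -53031
Step 4: A3 = -53031; m = 6; total draws C(13,2) = 78; complement C(6,2) = 15; favorable 78 - 15 = 63; P = 21/26; answer 21/26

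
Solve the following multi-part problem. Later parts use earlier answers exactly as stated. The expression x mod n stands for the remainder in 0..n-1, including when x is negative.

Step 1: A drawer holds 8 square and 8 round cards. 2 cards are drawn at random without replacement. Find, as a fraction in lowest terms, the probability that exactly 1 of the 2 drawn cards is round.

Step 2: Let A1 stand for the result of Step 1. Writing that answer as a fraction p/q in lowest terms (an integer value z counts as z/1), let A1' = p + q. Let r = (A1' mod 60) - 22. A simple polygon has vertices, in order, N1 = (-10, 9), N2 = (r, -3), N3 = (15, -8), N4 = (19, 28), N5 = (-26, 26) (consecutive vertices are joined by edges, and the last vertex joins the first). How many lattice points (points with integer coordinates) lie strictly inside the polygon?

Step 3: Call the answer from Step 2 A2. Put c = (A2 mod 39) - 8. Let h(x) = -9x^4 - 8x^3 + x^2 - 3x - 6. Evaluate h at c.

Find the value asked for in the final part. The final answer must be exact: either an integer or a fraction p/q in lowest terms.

-32686

Step 1: total draws C(16,2) = 120; favorable C(8,1)*C(8,1) = 64; P = 8/15; answer 8/15
Step 2: A1 = 8/15; threaded value p + q = 23; r = 1; cross terms: (-10*-3 - 1*9)=21, (1*-8 - 15*-3)=37, (15*28 - 19*-8)=572, (19*26 - -26*28)=1222, (-26*9 - -10*26)=26; twice the area = |1878| = 1878; area = 939; boundary points = 1 + 1 + 4 + 1 + 1 = 8; strictly interior points = area - boundary/2 + 1 = 936; answer 936
Step 3: A2 = 936; c = -8; -9*(-8)^4 - 8*(-8)^3 + 1*(-8)^2 - 3*(-8)^1 - 6 = (-36864) + (4096) + (64) + (24) + (-6) = -32686; answer -32686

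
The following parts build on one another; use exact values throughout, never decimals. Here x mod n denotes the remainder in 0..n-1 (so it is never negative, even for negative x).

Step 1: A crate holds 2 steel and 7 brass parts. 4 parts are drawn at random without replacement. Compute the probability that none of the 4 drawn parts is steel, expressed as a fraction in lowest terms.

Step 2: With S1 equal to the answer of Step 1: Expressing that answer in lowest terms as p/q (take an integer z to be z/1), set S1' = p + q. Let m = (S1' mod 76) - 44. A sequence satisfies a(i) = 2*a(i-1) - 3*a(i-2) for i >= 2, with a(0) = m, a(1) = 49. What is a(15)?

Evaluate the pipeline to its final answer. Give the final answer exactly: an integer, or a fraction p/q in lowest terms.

Step 1: total draws C(9,4) = 126; favorable C(7,4) = 35; P = 5/18; answer 5/18
Step 2: S1 = 5/18; threaded value p + q = 23; m = -21; a(2) = 2*(49) - 3*(-21) = 161; iterating: a(2)=161, a(3)=175, a(4)=-133, a(5)=-791, a(6)=-1183, a(7)=7, a(8)=3563, a(9)=7105, a(10)=3521, a(11)=-14273, a(12)=-39109, a(13)=-35399, a(14)=46529, a(15)=199255; answer 199255

199255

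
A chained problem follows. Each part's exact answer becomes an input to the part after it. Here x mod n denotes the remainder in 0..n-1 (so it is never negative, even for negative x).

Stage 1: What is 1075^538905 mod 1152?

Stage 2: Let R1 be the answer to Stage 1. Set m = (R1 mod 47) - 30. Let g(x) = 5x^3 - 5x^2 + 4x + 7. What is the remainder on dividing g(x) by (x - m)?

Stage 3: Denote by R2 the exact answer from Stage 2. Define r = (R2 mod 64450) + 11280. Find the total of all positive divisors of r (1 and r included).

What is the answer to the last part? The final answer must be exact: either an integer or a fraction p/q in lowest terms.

Stage 1: squarings mod 1152: 1075^1=1075, 1075^2=169, 1075^4=913, 1075^8=673, 1075^16=193, 1075^32=385, 1075^64=769, 1075^128=385, 1075^256=769, 1075^512=385, 1075^1024=769, 1075^2048=385, 1075^4096=769, 1075^8192=385, 1075^16384=769, 1075^32768=385, 1075^65536=769, 1075^131072=385, 1075^262144=769, 1075^524288=385; 1075^538905 = 1075^1 * 1075^8 * 1075^16 * 1075^256 * 1075^2048 * 1075^4096 * 1075^8192 * 1075^524288 = 595 (mod 1152); answer 595
Stage 2: R1 = 595; m = 1; remainder = value at the root: 5*(1)^3 - 5*(1)^2 + 4*(1)^1 + 7 = (5) + (-5) + (4) + (7) = 11; answer 11
Stage 3: R2 = 11; r = 11291; 11291 = 7 * 1613; sigma = (1 + 7) * (1 + 1613) = 8 * 1614 = 12912; answer 12912

12912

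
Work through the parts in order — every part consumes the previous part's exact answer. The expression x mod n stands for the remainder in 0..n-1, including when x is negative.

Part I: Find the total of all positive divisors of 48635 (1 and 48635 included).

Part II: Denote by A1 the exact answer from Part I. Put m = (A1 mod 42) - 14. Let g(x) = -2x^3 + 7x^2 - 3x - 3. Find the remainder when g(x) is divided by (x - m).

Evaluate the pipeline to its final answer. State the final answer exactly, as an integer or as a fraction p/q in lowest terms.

-31

Part I: 48635 = 5 * 71 * 137; sigma = (1 + 5) * (1 + 71) * (1 + 137) = 6 * 72 * 138 = 59616; answer 59616
Part II: A1 = 59616; m = 4; remainder = value at the root: -2*(4)^3 + 7*(4)^2 - 3*(4)^1 - 3 = (-128) + (112) + (-12) + (-3) = -31; answer -31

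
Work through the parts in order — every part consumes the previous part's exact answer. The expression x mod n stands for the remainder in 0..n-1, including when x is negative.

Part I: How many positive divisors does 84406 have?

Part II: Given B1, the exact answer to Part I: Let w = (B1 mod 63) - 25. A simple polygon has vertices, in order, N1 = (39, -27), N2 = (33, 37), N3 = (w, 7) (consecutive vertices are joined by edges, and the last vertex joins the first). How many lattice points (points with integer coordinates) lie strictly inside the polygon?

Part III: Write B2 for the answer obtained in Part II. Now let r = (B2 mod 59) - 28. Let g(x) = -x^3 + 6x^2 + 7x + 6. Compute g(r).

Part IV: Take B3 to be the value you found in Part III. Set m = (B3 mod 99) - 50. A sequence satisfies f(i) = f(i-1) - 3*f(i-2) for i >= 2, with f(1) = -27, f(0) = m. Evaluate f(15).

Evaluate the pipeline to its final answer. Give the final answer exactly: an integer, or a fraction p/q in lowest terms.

32406

Part I: 84406 = 2 * 7 * 6029; number of divisors = (1+1) * (1+1) * (1+1) = 8; answer 8
Part II: B1 = 8; w = -17; cross terms: (39*37 - 33*-27)=2334, (33*7 - -17*37)=860, (-17*-27 - 39*7)=186; twice the area = |3380| = 3380; area = 1690; boundary points = 2 + 10 + 2 = 14; strictly interior points = area - boundary/2 + 1 = 1684; answer 1684
Part III: B2 = 1684; r = 4; -1*(4)^3 + 6*(4)^2 + 7*(4)^1 + 6 = (-64) + (96) + (28) + (6) = 66; answer 66
Part IV: B3 = 66; m = 16; f(2) = 1*(-27) - 3*(16) = -75; iterating: f(2)=-75, f(3)=6, f(4)=231, f(5)=213, f(6)=-480, f(7)=-1119, f(8)=321, f(9)=3678, f(10)=2715, f(11)=-8319, f(12)=-16464, f(13)=8493, f(14)=57885, f(15)=32406; answer 32406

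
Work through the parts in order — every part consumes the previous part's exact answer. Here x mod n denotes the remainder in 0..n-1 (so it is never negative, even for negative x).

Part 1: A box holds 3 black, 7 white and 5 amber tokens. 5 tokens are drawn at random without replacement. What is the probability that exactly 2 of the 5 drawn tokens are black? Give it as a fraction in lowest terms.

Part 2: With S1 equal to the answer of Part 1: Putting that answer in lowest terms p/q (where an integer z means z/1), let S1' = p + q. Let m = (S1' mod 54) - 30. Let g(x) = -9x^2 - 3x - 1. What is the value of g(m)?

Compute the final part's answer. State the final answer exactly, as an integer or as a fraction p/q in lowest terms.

-6481

Part 1: total draws C(15,5) = 3003; favorable C(3,2)*C(12,3) = 660; P = 20/91; answer 20/91
Part 2: S1 = 20/91; threaded value p + q = 111; m = -27; -9*(-27)^2 - 3*(-27)^1 - 1 = (-6561) + (81) + (-1) = -6481; answer -6481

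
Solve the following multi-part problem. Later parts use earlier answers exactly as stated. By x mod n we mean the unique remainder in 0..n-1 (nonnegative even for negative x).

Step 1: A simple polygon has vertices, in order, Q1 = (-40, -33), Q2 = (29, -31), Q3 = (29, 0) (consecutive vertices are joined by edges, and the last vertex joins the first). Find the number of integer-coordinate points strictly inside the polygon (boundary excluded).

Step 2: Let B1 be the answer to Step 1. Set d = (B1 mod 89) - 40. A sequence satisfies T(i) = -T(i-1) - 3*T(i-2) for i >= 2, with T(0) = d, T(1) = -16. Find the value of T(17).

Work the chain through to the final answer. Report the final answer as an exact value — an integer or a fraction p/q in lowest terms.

Step 1: cross terms: (-40*-31 - 29*-33)=2197, (29*0 - 29*-31)=899, (29*-33 - -40*0)=-957; twice the area = |2139| = 2139; area = 2139/2; boundary points = 1 + 31 + 3 = 35; strictly interior points = area - boundary/2 + 1 = 1053; answer 1053
Step 2: B1 = 1053; d = 34; T(2) = -1*(-16) - 3*(34) = -86; iterating: T(2)=-86, T(3)=134, T(4)=124, T(5)=-526, T(6)=154, T(7)=1424, T(8)=-1886, T(9)=-2386, T(10)=8044, T(11)=-886, T(12)=-23246, T(13)=25904, T(14)=43834, T(15)=-121546, T(16)=-9956, T(17)=374594; answer 374594

374594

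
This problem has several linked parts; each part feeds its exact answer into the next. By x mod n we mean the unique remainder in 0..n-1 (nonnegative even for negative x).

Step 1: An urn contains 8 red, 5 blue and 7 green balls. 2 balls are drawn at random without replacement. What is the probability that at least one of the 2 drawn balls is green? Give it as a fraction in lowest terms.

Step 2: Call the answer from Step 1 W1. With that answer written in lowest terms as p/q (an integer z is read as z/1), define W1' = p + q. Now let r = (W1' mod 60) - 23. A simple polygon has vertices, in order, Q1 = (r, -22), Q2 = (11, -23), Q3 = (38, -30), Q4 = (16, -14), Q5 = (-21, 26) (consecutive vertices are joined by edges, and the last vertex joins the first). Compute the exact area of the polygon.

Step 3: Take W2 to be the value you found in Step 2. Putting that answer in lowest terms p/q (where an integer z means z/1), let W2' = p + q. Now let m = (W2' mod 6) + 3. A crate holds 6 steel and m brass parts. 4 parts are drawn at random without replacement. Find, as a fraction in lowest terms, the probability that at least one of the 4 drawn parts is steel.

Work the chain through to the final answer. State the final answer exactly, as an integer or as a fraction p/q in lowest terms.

Step 1: total draws C(20,2) = 190; complement C(13,2) = 78; favorable 190 - 78 = 112; P = 56/95; answer 56/95
Step 2: W1 = 56/95; threaded value p + q = 151; r = 8; cross terms: (8*-23 - 11*-22)=58, (11*-30 - 38*-23)=544, (38*-14 - 16*-30)=-52, (16*26 - -21*-14)=122, (-21*-22 - 8*26)=254; twice the area = |926| = 926; area = 463; answer 463
Step 3: W2 = 463; threaded value p + q = 464; m = 5; total draws C(11,4) = 330; complement C(5,4) = 5; favorable 330 - 5 = 325; P = 65/66; answer 65/66

65/66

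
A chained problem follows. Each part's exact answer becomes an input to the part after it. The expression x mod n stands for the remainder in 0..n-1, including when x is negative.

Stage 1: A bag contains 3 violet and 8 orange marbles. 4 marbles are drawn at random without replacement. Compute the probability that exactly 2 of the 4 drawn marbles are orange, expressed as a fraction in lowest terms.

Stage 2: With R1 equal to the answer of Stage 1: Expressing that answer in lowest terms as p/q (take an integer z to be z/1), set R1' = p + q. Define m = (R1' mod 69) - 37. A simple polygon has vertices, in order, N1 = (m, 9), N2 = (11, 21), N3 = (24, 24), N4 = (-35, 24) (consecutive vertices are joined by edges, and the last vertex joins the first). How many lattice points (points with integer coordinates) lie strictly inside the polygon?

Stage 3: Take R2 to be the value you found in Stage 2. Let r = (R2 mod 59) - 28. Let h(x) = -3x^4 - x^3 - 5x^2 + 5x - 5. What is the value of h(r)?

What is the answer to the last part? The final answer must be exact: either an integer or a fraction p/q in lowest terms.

Stage 1: total draws C(11,4) = 330; favorable C(8,2)*C(3,2) = 84; P = 14/55; answer 14/55
Stage 2: R1 = 14/55; threaded value p + q = 69; m = -37; cross terms: (-37*21 - 11*9)=-876, (11*24 - 24*21)=-240, (24*24 - -35*24)=1416, (-35*9 - -37*24)=573; twice the area = |873| = 873; area = 873/2; boundary points = 12 + 1 + 59 + 1 = 73; strictly interior points = area - boundary/2 + 1 = 401; answer 401
Stage 3: R2 = 401; r = 19; -3*(19)^4 - 1*(19)^3 - 5*(19)^2 + 5*(19)^1 - 5 = (-390963) + (-6859) + (-1805) + (95) + (-5) = -399537; answer -399537

-399537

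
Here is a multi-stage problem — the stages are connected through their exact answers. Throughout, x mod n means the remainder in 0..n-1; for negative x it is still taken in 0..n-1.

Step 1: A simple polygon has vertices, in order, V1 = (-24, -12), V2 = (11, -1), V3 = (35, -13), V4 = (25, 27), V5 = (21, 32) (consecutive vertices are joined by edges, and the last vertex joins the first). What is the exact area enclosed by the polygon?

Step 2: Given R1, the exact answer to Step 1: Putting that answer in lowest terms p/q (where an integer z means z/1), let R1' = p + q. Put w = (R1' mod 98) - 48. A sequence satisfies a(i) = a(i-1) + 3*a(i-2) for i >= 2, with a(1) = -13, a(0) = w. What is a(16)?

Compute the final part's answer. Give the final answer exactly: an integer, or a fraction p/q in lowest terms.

-10614055

Step 1: cross terms: (-24*-1 - 11*-12)=156, (11*-13 - 35*-1)=-108, (35*27 - 25*-13)=1270, (25*32 - 21*27)=233, (21*-12 - -24*32)=516; twice the area = |2067| = 2067; area = 2067/2; answer 2067/2
Step 2: R1 = 2067/2; threaded value p + q = 2069; w = -37; a(2) = 1*(-13) + 3*(-37) = -124; iterating: a(2)=-124, a(3)=-163, a(4)=-535, a(5)=-1024, a(6)=-2629, a(7)=-5701, a(8)=-13588, a(9)=-30691, a(10)=-71455, a(11)=-163528, a(12)=-377893, a(13)=-868477, a(14)=-2002156, a(15)=-4607587, a(16)=-10614055; answer -10614055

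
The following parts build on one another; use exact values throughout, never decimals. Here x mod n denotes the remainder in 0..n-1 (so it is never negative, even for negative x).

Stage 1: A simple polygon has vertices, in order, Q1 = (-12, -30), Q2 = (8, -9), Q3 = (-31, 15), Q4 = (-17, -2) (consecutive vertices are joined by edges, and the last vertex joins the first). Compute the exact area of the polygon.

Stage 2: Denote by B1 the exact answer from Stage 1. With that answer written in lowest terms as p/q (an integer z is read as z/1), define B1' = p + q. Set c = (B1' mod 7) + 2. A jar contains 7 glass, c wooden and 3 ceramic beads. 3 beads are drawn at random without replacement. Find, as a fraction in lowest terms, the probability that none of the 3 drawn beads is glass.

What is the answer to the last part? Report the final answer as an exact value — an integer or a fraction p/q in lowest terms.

Stage 1: cross terms: (-12*-9 - 8*-30)=348, (8*15 - -31*-9)=-159, (-31*-2 - -17*15)=317, (-17*-30 - -12*-2)=486; twice the area = |992| = 992; area = 496; answer 496
Stage 2: B1 = 496; threaded value p + q = 497; c = 2; total draws C(12,3) = 220; favorable C(5,3) = 10; P = 1/22; answer 1/22

1/22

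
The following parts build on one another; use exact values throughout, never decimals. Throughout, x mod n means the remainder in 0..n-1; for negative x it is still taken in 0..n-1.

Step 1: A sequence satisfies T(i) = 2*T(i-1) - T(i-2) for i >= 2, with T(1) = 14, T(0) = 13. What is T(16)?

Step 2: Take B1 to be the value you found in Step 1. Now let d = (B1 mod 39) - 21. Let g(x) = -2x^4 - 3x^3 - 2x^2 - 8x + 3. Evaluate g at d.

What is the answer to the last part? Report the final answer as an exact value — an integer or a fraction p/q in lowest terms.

-9917

Step 1: T(2) = 2*(14) - 1*(13) = 15; iterating: T(2)=15, T(3)=16, T(4)=17, T(5)=18, T(6)=19, T(7)=20, T(8)=21, T(9)=22, T(10)=23, T(11)=24, T(12)=25, T(13)=26, T(14)=27, T(15)=28, T(16)=29; answer 29
Step 2: B1 = 29; d = 8; -2*(8)^4 - 3*(8)^3 - 2*(8)^2 - 8*(8)^1 + 3 = (-8192) + (-1536) + (-128) + (-64) + (3) = -9917; answer -9917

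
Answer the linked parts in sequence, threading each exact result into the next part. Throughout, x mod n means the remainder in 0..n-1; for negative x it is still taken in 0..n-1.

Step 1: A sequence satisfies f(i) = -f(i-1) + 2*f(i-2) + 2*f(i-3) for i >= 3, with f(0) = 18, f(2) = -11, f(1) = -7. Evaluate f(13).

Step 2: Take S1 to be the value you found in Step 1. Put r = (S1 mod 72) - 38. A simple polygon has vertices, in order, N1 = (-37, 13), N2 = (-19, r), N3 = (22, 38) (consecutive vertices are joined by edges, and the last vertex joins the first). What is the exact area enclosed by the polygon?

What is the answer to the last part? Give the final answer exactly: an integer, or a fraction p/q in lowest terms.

188

Step 1: f(3) = -1*(-11) + 2*(-7) + 2*(18) = 33; iterating: f(3)=33, f(4)=-69, f(5)=113, f(6)=-185, f(7)=273, f(8)=-417, f(9)=593, f(10)=-881, f(11)=1233, f(12)=-1809, f(13)=2513; answer 2513
Step 2: S1 = 2513; r = 27; cross terms: (-37*27 - -19*13)=-752, (-19*38 - 22*27)=-1316, (22*13 - -37*38)=1692; twice the area = |-376| = 376; area = 188; answer 188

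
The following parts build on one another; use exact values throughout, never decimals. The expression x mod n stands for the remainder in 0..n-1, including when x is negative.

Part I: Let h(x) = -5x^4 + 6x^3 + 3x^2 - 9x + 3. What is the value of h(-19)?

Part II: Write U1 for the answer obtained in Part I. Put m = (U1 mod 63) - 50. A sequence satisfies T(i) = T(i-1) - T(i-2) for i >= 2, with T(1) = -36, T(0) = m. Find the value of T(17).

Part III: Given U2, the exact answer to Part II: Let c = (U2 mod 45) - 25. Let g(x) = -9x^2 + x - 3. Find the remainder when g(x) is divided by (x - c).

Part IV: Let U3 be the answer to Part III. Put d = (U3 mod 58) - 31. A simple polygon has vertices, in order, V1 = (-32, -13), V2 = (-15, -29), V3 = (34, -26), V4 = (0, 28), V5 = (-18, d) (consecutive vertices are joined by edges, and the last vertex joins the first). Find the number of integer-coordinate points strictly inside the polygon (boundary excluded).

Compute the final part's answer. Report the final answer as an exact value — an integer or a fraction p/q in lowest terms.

Part I: -5*(-19)^4 + 6*(-19)^3 + 3*(-19)^2 - 9*(-19)^1 + 3 = (-651605) + (-41154) + (1083) + (171) + (3) = -691502; answer -691502
Part II: U1 = -691502; m = -1; T(2) = 1*(-36) - 1*(-1) = -35; iterating: T(2)=-35, T(3)=1, T(4)=36, T(5)=35, T(6)=-1, T(7)=-36, T(8)=-35, T(9)=1, T(10)=36, T(11)=35, T(12)=-1, T(13)=-36, T(14)=-35, T(15)=1, T(16)=36, T(17)=35; answer 35
Part III: U2 = 35; c = 10; remainder = value at the root: -9*(10)^2 + 1*(10)^1 - 3 = (-900) + (10) + (-3) = -893; answer -893
Part IV: U3 = -893; d = 4; cross terms: (-32*-29 - -15*-13)=733, (-15*-26 - 34*-29)=1376, (34*28 - 0*-26)=952, (0*4 - -18*28)=504, (-18*-13 - -32*4)=362; twice the area = |3927| = 3927; area = 3927/2; boundary points = 1 + 1 + 2 + 6 + 1 = 11; strictly interior points = area - boundary/2 + 1 = 1959; answer 1959

1959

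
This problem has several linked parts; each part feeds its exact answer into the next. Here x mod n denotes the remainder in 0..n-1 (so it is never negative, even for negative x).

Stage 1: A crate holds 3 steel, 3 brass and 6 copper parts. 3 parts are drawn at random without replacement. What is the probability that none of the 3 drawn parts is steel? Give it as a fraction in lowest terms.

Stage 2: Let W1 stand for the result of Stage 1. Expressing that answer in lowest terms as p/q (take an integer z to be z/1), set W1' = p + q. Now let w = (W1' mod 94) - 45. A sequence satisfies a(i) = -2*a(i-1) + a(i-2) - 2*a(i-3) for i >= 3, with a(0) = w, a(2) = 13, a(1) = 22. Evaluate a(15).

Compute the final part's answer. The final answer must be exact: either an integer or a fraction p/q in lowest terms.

-5351018

Stage 1: total draws C(12,3) = 220; favorable C(9,3) = 84; P = 21/55; answer 21/55
Stage 2: W1 = 21/55; threaded value p + q = 76; w = 31; a(3) = -2*(13) + 1*(22) - 2*(31) = -66; iterating: a(3)=-66, a(4)=101, a(5)=-294, a(6)=821, a(7)=-2138, a(8)=5685, a(9)=-15150, a(10)=40261, a(11)=-107042, a(12)=284645, a(13)=-756854, a(14)=2012437, a(15)=-5351018; answer -5351018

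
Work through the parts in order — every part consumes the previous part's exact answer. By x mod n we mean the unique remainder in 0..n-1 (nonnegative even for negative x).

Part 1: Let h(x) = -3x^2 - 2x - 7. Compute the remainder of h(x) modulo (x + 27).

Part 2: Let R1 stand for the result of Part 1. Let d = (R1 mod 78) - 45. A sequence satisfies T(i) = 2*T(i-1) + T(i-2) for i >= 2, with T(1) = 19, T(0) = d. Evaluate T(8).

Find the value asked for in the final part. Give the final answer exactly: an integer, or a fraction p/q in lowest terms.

Part 1: remainder = value at the root: -3*(-27)^2 - 2*(-27)^1 - 7 = (-2187) + (54) + (-7) = -2140; answer -2140
Part 2: R1 = -2140; d = -1; T(2) = 2*(19) + 1*(-1) = 37; iterating: T(2)=37, T(3)=93, T(4)=223, T(5)=539, T(6)=1301, T(7)=3141, T(8)=7583; answer 7583

7583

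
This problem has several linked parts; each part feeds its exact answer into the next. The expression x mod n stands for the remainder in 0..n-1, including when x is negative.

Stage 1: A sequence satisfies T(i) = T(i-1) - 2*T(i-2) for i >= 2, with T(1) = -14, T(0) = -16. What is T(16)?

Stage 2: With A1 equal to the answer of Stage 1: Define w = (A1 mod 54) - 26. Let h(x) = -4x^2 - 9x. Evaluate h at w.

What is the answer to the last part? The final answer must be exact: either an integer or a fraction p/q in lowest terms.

-1134

Stage 1: T(2) = 1*(-14) - 2*(-16) = 18; iterating: T(2)=18, T(3)=46, T(4)=10, T(5)=-82, T(6)=-102, T(7)=62, T(8)=266, T(9)=142, T(10)=-390, T(11)=-674, T(12)=106, T(13)=1454, T(14)=1242, T(15)=-1666, T(16)=-4150; answer -4150
Stage 2: A1 = -4150; w = -18; -4*(-18)^2 - 9*(-18)^1 = (-1296) + (162) = -1134; answer -1134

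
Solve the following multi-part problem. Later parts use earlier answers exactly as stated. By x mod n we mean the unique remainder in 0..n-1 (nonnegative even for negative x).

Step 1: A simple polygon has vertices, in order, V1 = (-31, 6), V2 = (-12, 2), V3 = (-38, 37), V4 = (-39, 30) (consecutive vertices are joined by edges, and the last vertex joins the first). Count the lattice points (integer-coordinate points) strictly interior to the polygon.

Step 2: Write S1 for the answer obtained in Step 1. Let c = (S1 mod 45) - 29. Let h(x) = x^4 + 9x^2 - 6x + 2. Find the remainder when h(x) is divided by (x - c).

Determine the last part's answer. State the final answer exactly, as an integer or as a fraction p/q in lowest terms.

Step 1: cross terms: (-31*2 - -12*6)=10, (-12*37 - -38*2)=-368, (-38*30 - -39*37)=303, (-39*6 - -31*30)=696; twice the area = |641| = 641; area = 641/2; boundary points = 1 + 1 + 1 + 8 = 11; strictly interior points = area - boundary/2 + 1 = 316; answer 316
Step 2: S1 = 316; c = -28; remainder = value at the root: 1*(-28)^4 + 9*(-28)^2 - 6*(-28)^1 + 2 = (614656) + (7056) + (168) + (2) = 621882; answer 621882

621882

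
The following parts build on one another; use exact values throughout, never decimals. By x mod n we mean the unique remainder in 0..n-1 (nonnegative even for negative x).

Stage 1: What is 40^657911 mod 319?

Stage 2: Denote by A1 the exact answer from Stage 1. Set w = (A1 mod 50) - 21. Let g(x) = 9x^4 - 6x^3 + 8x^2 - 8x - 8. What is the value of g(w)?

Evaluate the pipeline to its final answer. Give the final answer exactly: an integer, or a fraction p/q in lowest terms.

-5

Stage 1: squarings mod 319: 40^1=40, 40^2=5, 40^4=25, 40^8=306, 40^16=169, 40^32=170, 40^64=190, 40^128=53, 40^256=257, 40^512=16, 40^1024=256, 40^2048=141, 40^4096=103, 40^8192=82, 40^16384=25, 40^32768=306, 40^65536=169, 40^131072=170, 40^262144=190, 40^524288=53; 40^657911 = 40^1 * 40^2 * 40^4 * 40^16 * 40^32 * 40^64 * 40^128 * 40^256 * 40^2048 * 40^131072 * 40^524288 = 172 (mod 319); answer 172
Stage 2: A1 = 172; w = 1; 9*(1)^4 - 6*(1)^3 + 8*(1)^2 - 8*(1)^1 - 8 = (9) + (-6) + (8) + (-8) + (-8) = -5; answer -5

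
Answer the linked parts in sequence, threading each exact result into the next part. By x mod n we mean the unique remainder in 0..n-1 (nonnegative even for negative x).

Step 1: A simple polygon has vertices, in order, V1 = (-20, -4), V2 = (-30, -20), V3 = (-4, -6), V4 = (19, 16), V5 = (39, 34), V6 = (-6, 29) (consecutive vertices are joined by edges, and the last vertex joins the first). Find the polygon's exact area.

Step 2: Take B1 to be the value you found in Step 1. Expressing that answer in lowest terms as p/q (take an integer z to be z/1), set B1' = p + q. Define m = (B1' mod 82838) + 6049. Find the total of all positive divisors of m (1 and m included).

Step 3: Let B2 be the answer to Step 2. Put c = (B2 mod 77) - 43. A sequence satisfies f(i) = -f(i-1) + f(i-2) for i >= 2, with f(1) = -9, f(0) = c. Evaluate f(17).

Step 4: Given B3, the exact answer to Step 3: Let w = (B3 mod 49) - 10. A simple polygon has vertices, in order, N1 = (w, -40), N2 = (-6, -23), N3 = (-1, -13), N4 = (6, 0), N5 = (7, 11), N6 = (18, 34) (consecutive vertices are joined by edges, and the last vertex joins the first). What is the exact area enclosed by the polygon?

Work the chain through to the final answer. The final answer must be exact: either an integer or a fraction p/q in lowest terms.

Step 1: cross terms: (-20*-20 - -30*-4)=280, (-30*-6 - -4*-20)=100, (-4*16 - 19*-6)=50, (19*34 - 39*16)=22, (39*29 - -6*34)=1335, (-6*-4 - -20*29)=604; twice the area = |2391| = 2391; area = 2391/2; answer 2391/2
Step 2: B1 = 2391/2; threaded value p + q = 2393; m = 8442; 8442 = 2 * 3^2 * 7 * 67; sigma = (1 + 2) * (1 + 3 + 9) * (1 + 7) * (1 + 67) = 3 * 13 * 8 * 68 = 21216; answer 21216
Step 3: B2 = 21216; c = -2; f(2) = -1*(-9) + 1*(-2) = 7; iterating: f(2)=7, f(3)=-16, f(4)=23, f(5)=-39, f(6)=62, f(7)=-101, f(8)=163, f(9)=-264, f(10)=427, f(11)=-691, f(12)=1118, f(13)=-1809, f(14)=2927, f(15)=-4736, f(16)=7663, f(17)=-12399; answer -12399
Step 4: B3 = -12399; w = 37; cross terms: (37*-23 - -6*-40)=-1091, (-6*-13 - -1*-23)=55, (-1*0 - 6*-13)=78, (6*11 - 7*0)=66, (7*34 - 18*11)=40, (18*-40 - 37*34)=-1978; twice the area = |-2830| = 2830; area = 1415; answer 1415

1415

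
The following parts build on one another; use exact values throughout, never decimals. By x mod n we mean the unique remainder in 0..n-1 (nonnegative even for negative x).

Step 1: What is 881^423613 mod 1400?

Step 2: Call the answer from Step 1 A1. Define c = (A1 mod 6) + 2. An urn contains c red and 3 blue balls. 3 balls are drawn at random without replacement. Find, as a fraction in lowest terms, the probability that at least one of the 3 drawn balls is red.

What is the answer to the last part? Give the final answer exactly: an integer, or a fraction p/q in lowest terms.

119/120

Step 1: squarings mod 1400: 881^1=881, 881^2=561, 881^4=1121, 881^8=841, 881^16=281, 881^32=561, 881^64=1121, 881^128=841, 881^256=281, 881^512=561, 881^1024=1121, 881^2048=841, 881^4096=281, 881^8192=561, 881^16384=1121, 881^32768=841, 881^65536=281, 881^131072=561, 881^262144=1121; 881^423613 = 881^1 * 881^4 * 881^8 * 881^16 * 881^32 * 881^128 * 881^512 * 881^1024 * 881^4096 * 881^8192 * 881^16384 * 881^131072 * 881^262144 = 41 (mod 1400); answer 41
Step 2: A1 = 41; c = 7; total draws C(10,3) = 120; complement C(3,3) = 1; favorable 120 - 1 = 119; P = 119/120; answer 119/120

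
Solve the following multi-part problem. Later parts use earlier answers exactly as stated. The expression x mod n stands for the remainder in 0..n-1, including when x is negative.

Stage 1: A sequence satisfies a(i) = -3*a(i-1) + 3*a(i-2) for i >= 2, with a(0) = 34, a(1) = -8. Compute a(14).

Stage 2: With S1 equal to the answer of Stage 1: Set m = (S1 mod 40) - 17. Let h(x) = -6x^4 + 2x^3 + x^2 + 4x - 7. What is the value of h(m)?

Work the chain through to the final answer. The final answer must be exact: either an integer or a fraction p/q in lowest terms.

-90438

Stage 1: a(2) = -3*(-8) + 3*(34) = 126; iterating: a(2)=126, a(3)=-402, a(4)=1584, a(5)=-5958, a(6)=22626, a(7)=-85752, a(8)=325134, a(9)=-1232658, a(10)=4673376, a(11)=-17718102, a(12)=67174434, a(13)=-254677608, a(14)=965556126; answer 965556126
Stage 2: S1 = 965556126; m = -11; -6*(-11)^4 + 2*(-11)^3 + 1*(-11)^2 + 4*(-11)^1 - 7 = (-87846) + (-2662) + (121) + (-44) + (-7) = -90438; answer -90438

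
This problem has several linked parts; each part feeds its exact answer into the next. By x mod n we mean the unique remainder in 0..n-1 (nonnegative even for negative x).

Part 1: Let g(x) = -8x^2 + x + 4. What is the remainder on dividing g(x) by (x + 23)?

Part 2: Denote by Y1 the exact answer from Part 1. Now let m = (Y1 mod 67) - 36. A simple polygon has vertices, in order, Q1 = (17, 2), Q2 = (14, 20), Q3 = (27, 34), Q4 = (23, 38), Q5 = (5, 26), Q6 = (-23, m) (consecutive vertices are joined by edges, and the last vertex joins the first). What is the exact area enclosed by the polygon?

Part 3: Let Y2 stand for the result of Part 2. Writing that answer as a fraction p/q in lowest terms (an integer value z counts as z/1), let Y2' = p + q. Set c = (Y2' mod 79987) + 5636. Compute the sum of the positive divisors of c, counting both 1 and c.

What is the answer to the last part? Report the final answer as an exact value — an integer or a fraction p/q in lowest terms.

Part 1: remainder = value at the root: -8*(-23)^2 + 1*(-23)^1 + 4 = (-4232) + (-23) + (4) = -4251; answer -4251
Part 2: Y1 = -4251; m = 1; cross terms: (17*20 - 14*2)=312, (14*34 - 27*20)=-64, (27*38 - 23*34)=244, (23*26 - 5*38)=408, (5*1 - -23*26)=603, (-23*2 - 17*1)=-63; twice the area = |1440| = 1440; area = 720; answer 720
Part 3: Y2 = 720; threaded value p + q = 721; c = 6357; 6357 = 3 * 13 * 163; sigma = (1 + 3) * (1 + 13) * (1 + 163) = 4 * 14 * 164 = 9184; answer 9184

9184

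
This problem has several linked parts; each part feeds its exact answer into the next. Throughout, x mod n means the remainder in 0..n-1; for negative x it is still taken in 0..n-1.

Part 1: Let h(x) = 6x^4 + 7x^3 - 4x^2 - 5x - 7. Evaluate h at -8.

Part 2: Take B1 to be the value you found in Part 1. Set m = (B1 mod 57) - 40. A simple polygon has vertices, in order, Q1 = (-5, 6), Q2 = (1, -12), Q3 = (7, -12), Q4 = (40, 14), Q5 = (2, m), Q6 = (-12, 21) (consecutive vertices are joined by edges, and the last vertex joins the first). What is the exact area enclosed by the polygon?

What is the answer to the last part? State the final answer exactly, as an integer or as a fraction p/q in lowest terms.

237/2

Part 1: 6*(-8)^4 + 7*(-8)^3 - 4*(-8)^2 - 5*(-8)^1 - 7 = (24576) + (-3584) + (-256) + (40) + (-7) = 20769; answer 20769
Part 2: B1 = 20769; m = -19; cross terms: (-5*-12 - 1*6)=54, (1*-12 - 7*-12)=72, (7*14 - 40*-12)=578, (40*-19 - 2*14)=-788, (2*21 - -12*-19)=-186, (-12*6 - -5*21)=33; twice the area = |-237| = 237; area = 237/2; answer 237/2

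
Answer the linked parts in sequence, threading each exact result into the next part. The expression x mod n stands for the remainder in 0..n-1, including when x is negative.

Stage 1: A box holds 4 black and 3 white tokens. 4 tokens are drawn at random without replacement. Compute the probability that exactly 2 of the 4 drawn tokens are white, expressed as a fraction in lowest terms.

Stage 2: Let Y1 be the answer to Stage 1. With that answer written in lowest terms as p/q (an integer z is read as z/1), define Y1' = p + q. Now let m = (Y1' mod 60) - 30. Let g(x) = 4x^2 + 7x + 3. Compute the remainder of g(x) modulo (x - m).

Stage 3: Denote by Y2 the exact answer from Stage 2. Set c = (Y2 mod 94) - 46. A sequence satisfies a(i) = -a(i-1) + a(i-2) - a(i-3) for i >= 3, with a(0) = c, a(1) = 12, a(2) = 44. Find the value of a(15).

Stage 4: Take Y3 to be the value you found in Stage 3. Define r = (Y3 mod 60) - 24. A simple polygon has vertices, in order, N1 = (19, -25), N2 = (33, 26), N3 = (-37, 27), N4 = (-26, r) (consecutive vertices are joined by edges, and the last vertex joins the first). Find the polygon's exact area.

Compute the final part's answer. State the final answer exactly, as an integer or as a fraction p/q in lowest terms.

Stage 1: total draws C(7,4) = 35; favorable C(3,2)*C(4,2) = 18; P = 18/35; answer 18/35
Stage 2: Y1 = 18/35; threaded value p + q = 53; m = 23; remainder = value at the root: 4*(23)^2 + 7*(23)^1 + 3 = (2116) + (161) + (3) = 2280; answer 2280
Stage 3: Y2 = 2280; c = -22; a(3) = -1*(44) + 1*(12) - 1*(-22) = -10; iterating: a(3)=-10, a(4)=42, a(5)=-96, a(6)=148, a(7)=-286, a(8)=530, a(9)=-964, a(10)=1780, a(11)=-3274, a(12)=6018, a(13)=-11072, a(14)=20364, a(15)=-37454; answer -37454
Stage 4: Y3 = -37454; r = 22; cross terms: (19*26 - 33*-25)=1319, (33*27 - -37*26)=1853, (-37*22 - -26*27)=-112, (-26*-25 - 19*22)=232; twice the area = |3292| = 3292; area = 1646; answer 1646

1646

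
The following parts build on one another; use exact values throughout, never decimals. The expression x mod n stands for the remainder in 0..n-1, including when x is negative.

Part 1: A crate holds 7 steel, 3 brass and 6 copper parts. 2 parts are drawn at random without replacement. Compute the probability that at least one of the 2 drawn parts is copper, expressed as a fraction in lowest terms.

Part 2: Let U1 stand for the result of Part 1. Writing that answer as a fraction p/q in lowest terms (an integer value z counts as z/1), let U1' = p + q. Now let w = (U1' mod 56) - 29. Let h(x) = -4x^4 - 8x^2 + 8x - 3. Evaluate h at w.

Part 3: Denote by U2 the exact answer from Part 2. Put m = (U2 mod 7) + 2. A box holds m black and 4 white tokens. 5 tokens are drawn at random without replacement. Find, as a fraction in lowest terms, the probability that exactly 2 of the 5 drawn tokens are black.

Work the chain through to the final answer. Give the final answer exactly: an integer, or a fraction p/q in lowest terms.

5/21

Part 1: total draws C(16,2) = 120; complement C(10,2) = 45; favorable 120 - 45 = 75; P = 5/8; answer 5/8
Part 2: U1 = 5/8; threaded value p + q = 13; w = -16; -4*(-16)^4 - 8*(-16)^2 + 8*(-16)^1 - 3 = (-262144) + (-2048) + (-128) + (-3) = -264323; answer -264323
Part 3: U2 = -264323; m = 6; total draws C(10,5) = 252; favorable C(6,2)*C(4,3) = 60; P = 5/21; answer 5/21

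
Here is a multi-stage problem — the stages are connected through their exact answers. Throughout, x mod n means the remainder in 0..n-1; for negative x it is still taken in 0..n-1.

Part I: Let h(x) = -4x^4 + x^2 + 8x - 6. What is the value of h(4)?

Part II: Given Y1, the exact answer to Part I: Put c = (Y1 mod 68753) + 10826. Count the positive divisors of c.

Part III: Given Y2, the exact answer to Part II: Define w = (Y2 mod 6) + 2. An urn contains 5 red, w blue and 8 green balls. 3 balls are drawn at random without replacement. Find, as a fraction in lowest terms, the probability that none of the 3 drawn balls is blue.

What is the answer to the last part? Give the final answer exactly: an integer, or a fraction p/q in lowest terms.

Part I: -4*(4)^4 + 1*(4)^2 + 8*(4)^1 - 6 = (-1024) + (16) + (32) + (-6) = -982; answer -982
Part II: Y1 = -982; c = 78597; 78597 = 3^3 * 41 * 71; number of divisors = (3+1) * (1+1) * (1+1) = 16; answer 16
Part III: Y2 = 16; w = 6; total draws C(19,3) = 969; favorable C(13,3) = 286; P = 286/969; answer 286/969

286/969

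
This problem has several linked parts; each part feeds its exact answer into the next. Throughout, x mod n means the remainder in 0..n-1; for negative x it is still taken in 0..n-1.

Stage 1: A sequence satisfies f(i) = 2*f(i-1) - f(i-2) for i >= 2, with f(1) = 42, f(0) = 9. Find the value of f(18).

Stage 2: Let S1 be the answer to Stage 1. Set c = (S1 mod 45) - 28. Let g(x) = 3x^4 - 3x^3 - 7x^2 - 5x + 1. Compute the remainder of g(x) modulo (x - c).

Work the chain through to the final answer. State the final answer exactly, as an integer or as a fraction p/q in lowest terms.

32351

Stage 1: f(2) = 2*(42) - 1*(9) = 75; iterating: f(2)=75, f(3)=108, f(4)=141, f(5)=174, f(6)=207, f(7)=240, f(8)=273, f(9)=306, f(10)=339, f(11)=372, f(12)=405, f(13)=438, f(14)=471, f(15)=504, f(16)=537, f(17)=570, f(18)=603; answer 603
Stage 2: S1 = 603; c = -10; remainder = value at the root: 3*(-10)^4 - 3*(-10)^3 - 7*(-10)^2 - 5*(-10)^1 + 1 = (30000) + (3000) + (-700) + (50) + (1) = 32351; answer 32351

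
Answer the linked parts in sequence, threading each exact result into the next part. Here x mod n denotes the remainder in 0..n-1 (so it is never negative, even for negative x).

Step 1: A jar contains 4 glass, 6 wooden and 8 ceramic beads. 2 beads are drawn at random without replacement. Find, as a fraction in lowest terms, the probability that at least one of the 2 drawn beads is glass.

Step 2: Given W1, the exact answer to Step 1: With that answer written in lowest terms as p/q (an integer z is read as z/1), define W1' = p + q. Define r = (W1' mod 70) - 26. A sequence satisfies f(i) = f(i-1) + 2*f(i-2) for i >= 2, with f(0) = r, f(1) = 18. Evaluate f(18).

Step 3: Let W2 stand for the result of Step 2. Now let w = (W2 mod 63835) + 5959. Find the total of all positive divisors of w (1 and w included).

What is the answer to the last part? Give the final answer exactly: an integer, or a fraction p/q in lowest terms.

151200

Step 1: total draws C(18,2) = 153; complement C(14,2) = 91; favorable 153 - 91 = 62; P = 62/153; answer 62/153
Step 2: W1 = 62/153; threaded value p + q = 215; r = -21; f(2) = 1*(18) + 2*(-21) = -24; iterating: f(2)=-24, f(3)=12, f(4)=-36, f(5)=-12, f(6)=-84, f(7)=-108, f(8)=-276, f(9)=-492, f(10)=-1044, f(11)=-2028, f(12)=-4116, f(13)=-8172, f(14)=-16404, f(15)=-32748, f(16)=-65556, f(17)=-131052, f(18)=-262164; answer -262164
Step 3: W2 = -262164; w = 62970; 62970 = 2 * 3 * 5 * 2099; sigma = (1 + 2) * (1 + 3) * (1 + 5) * (1 + 2099) = 3 * 4 * 6 * 2100 = 151200; answer 151200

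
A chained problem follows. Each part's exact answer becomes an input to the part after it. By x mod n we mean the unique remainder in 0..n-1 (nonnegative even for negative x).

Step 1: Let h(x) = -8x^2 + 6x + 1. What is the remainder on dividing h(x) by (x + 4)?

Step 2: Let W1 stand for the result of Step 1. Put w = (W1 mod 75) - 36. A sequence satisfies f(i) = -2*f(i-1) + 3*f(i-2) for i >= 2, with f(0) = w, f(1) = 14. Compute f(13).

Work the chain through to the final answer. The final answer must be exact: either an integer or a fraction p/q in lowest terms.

-9565906

Step 1: remainder = value at the root: -8*(-4)^2 + 6*(-4)^1 + 1 = (-128) + (-24) + (1) = -151; answer -151
Step 2: W1 = -151; w = 38; f(2) = -2*(14) + 3*(38) = 86; iterating: f(2)=86, f(3)=-130, f(4)=518, f(5)=-1426, f(6)=4406, f(7)=-13090, f(8)=39398, f(9)=-118066, f(10)=354326, f(11)=-1062850, f(12)=3188678, f(13)=-9565906; answer -9565906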